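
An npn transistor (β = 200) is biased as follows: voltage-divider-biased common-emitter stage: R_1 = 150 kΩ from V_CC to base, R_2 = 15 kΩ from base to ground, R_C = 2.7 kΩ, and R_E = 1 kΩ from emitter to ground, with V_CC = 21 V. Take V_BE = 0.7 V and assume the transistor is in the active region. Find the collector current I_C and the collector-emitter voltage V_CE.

Thevenize the base divider: V_Th = V_CC·R_2/(R_1+R_2) = 21×15/165 = 1.91 V, R_Th = R_1‖R_2 = 13.6 kΩ.
Base-emitter loop: V_Th = I_B·R_Th + V_BE + (β+1)I_B·R_E, so I_B = (1.91 − 0.7) / (13.6 + 201×1) = 0.00563 mA.
I_C = β·I_B = 200×0.00563 = 1.13 mA, and I_E = (β+1)I_B = 1.13 mA.
V_CE = V_CC − I_C·R_C − I_E·R_E = 21 − 1.13×2.7 − 1.13×1 = 16.8 V.
V_CE = 16.8 V > 0.2 V confirms active-region operation.

I_C ≈ 1.1 mA, V_CE ≈ 17 V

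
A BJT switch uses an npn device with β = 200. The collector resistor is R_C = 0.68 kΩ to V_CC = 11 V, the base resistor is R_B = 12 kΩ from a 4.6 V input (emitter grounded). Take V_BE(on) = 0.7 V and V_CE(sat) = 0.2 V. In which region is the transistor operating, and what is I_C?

Assume active: I_B = (4.6 − 0.7)/12 = 0.325 mA, giving I_C = β·I_B = 65 mA.
But then V_CE = 11 − 65×0.68 = -33.2 V < V_CE(sat) = 0.2 V — impossible in the active region.
So the transistor is saturated. With V_CE = 0.2 V, I_C = (V_CC − 0.2)/R_C = 10.8/0.68 = 15.9 mA.
Check: β·I_B = 65 mA > I_C = 15.9 mA, confirming saturation.

saturation; I_C ≈ 16 mA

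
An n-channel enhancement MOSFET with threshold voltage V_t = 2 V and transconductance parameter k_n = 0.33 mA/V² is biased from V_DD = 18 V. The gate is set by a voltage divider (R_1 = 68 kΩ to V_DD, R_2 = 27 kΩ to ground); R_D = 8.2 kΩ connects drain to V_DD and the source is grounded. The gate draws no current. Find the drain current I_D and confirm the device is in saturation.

I_D ≈ 1.6 mA

V_G = V_DD·R_2/(R_1+R_2) = 18×27/95 = 5.12 V. With the source grounded, V_GS = V_G = 5.12 V.
Assume saturation: I_D = (k_n/2)(V_GS − V_t)² = (0.33/2)×(5.12 − 2)² = 0.165×3.12² = 1.6 mA.
V_DS = V_DD − I_D·R_D = 18 − 1.6×8.2 = 4.86 V.
Saturation requires V_DS ≥ V_GS − V_t = 3.12 V; 4.86 ≥ 3.12 ✓.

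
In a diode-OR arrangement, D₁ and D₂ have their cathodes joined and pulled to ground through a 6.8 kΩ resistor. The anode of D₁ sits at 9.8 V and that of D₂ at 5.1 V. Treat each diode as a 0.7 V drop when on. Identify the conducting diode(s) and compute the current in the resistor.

Only D₁ conducts; I_R ≈ 1.3 mA

Assume both conduct. Then node N would need to be at both 9.8−0.7 = 9.1 V and 5.1−0.7 = 4.4 V, which is impossible.
Assume only D₁ conducts: V_N = 9.8 − 0.7 = 9.1 V, so I_R = 9.1/6.8 = 1.34 mA.
Check D₂: its anode-to-cathode voltage is 5.1 − 9.1 = -4 V < 0.7 V, so it is off. The assumption is consistent.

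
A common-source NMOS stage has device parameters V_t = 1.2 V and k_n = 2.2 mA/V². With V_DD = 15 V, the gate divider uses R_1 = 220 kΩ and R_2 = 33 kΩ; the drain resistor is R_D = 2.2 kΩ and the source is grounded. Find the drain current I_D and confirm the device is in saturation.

V_G = V_DD·R_2/(R_1+R_2) = 15×33/253 = 1.96 V. With the source grounded, V_GS = V_G = 1.96 V.
Assume saturation: I_D = (k_n/2)(V_GS − V_t)² = (2.2/2)×(1.96 − 1.2)² = 1.1×0.757² = 0.63 mA.
V_DS = V_DD − I_D·R_D = 15 − 0.63×2.2 = 13.6 V.
Saturation requires V_DS ≥ V_GS − V_t = 0.757 V; 13.6 ≥ 0.757 ✓.

I_D ≈ 0.63 mA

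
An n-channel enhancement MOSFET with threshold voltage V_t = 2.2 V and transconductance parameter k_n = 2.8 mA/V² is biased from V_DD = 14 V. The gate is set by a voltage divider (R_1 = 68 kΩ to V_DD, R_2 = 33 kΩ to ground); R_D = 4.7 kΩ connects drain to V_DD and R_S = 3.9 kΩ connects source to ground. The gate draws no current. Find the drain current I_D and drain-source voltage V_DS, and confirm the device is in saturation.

I_D ≈ 0.46 mA, V_DS ≈ 10 V

V_G = V_DD·R_2/(R_1+R_2) = 14×33/101 = 4.57 V.
Assume saturation: I_D = (k_n/2)(V_GS − V_t)² with V_GS = V_G − I_D·R_S = 4.57 − 3.9·I_D.
Substituting gives 21.3·I_D² − 26.9·I_D + 7.89 = 0, with roots I_D = 0.462 or 0.803 mA.
The root I_D = 0.803 mA gives V_GS = 1.44 V ≤ V_t, so take I_D = 0.462 mA.
Then V_GS = 2.77 V and V_DS = V_DD − I_D(R_D+R_S) = 14 − 0.462×8.6 = 10 V.
Saturation requires V_DS ≥ V_GS − V_t = 0.574 V; 10 ≥ 0.574 ✓.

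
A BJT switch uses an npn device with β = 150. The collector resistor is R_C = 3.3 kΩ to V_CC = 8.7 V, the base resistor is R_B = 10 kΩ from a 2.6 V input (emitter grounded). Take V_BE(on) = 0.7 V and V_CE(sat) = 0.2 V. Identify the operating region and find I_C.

saturation; I_C ≈ 2.6 mA

Assume active: I_B = (2.6 − 0.7)/10 = 0.19 mA, giving I_C = β·I_B = 28.5 mA.
But then V_CE = 8.7 − 28.5×3.3 = -85.3 V < V_CE(sat) = 0.2 V — impossible in the active region.
So the transistor is saturated. With V_CE = 0.2 V, I_C = (V_CC − 0.2)/R_C = 8.5/3.3 = 2.58 mA.
Check: β·I_B = 28.5 mA > I_C = 2.58 mA, confirming saturation.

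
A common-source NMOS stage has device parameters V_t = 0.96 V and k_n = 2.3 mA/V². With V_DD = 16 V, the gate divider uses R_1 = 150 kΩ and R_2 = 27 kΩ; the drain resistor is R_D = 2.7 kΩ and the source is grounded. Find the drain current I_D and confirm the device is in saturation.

I_D ≈ 2.5 mA

V_G = V_DD·R_2/(R_1+R_2) = 16×27/177 = 2.44 V. With the source grounded, V_GS = V_G = 2.44 V.
Assume saturation: I_D = (k_n/2)(V_GS − V_t)² = (2.3/2)×(2.44 − 0.96)² = 1.15×1.48² = 2.52 mA.
V_DS = V_DD − I_D·R_D = 16 − 2.52×2.7 = 9.19 V.
Saturation requires V_DS ≥ V_GS − V_t = 1.48 V; 9.19 ≥ 1.48 ✓.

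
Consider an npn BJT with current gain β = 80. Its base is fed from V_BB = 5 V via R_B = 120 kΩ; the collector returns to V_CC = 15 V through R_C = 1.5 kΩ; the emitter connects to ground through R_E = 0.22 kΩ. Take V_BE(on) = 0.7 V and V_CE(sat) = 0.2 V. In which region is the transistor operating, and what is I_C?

active; I_C ≈ 2.5 mA

Assume active. Base-emitter loop: I_B = (V_BB − V_BE)/(R_B + (β+1)R_E) = (5 − 0.7)/(120 + 81×0.22) = 0.0312 mA.
I_C = β·I_B = 80×0.0312 = 2.5 mA.
V_CE = V_CC − I_C·R_C − I_E·R_E = 15 − 2.5×1.5 − 2.53×0.22 = 10.7 V > V_CE(sat), so the active-region assumption holds.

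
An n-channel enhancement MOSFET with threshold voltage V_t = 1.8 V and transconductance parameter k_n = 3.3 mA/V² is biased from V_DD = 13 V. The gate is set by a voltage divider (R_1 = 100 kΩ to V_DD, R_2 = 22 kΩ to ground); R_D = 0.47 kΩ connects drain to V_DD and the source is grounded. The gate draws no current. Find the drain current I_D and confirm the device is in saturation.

V_G = V_DD·R_2/(R_1+R_2) = 13×22/122 = 2.34 V. With the source grounded, V_GS = V_G = 2.34 V.
Assume saturation: I_D = (k_n/2)(V_GS − V_t)² = (3.3/2)×(2.34 − 1.8)² = 1.65×0.544² = 0.489 mA.
V_DS = V_DD − I_D·R_D = 13 − 0.489×0.47 = 12.8 V.
Saturation requires V_DS ≥ V_GS − V_t = 0.544 V; 12.8 ≥ 0.544 ✓.

I_D ≈ 0.49 mA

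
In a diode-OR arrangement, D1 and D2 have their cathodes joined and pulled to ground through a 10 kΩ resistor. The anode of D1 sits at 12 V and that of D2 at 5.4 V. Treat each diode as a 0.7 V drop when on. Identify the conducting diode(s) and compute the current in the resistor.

Assume both conduct. Then node N would need to be at both 12−0.7 = 11.3 V and 5.4−0.7 = 4.7 V, which is impossible.
Assume only D1 conducts: V_N = 12 − 0.7 = 11.3 V, so I_R = 11.3/10 = 1.13 mA.
Check D2: its anode-to-cathode voltage is 5.4 − 11.3 = -5.9 V < 0.7 V, so it is off. The assumption is consistent.

Only D1 conducts; I_R ≈ 1.1 mA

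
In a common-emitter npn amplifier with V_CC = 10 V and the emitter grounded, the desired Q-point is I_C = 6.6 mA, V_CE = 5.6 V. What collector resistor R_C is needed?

Collector loop: V_CC = I_C·R_C + V_CE.
R_C = (V_CC − V_CE)/I_C = (10 − 5.6)/6.6 = 0.667 kΩ.

R_C ≈ 0.67 kΩ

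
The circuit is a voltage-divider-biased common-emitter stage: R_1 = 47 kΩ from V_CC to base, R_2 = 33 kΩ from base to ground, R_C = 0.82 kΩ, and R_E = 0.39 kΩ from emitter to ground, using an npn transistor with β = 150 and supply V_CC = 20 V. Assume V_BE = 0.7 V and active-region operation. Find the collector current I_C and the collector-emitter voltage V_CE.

Thevenize the base divider: V_Th = V_CC·R_2/(R_1+R_2) = 20×33/80 = 8.25 V, R_Th = R_1‖R_2 = 19.4 kΩ.
Base-emitter loop: V_Th = I_B·R_Th + V_BE + (β+1)I_B·R_E, so I_B = (8.25 − 0.7) / (19.4 + 151×0.39) = 0.0965 mA.
I_C = β·I_B = 150×0.0965 = 14.5 mA, and I_E = (β+1)I_B = 14.6 mA.
V_CE = V_CC − I_C·R_C − I_E·R_E = 20 − 14.5×0.82 − 14.6×0.39 = 2.46 V.
V_CE = 2.46 V > 0.2 V confirms active-region operation.

I_C ≈ 14 mA, V_CE ≈ 2.5 V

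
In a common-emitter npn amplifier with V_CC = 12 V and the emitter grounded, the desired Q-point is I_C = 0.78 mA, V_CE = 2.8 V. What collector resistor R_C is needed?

Collector loop: V_CC = I_C·R_C + V_CE.
R_C = (V_CC − V_CE)/I_C = (12 − 2.8)/0.78 = 11.8 kΩ.

R_C ≈ 12 kΩ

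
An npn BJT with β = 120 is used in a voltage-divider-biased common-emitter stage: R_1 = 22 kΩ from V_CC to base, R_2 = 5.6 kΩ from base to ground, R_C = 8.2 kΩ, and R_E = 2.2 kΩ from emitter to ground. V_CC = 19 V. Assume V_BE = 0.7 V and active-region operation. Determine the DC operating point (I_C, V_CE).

I_C ≈ 1.4 mA, V_CE ≈ 4.4 V

Thevenize the base divider: V_Th = V_CC·R_2/(R_1+R_2) = 19×5.6/27.6 = 3.86 V, R_Th = R_1‖R_2 = 4.46 kΩ.
Base-emitter loop: V_Th = I_B·R_Th + V_BE + (β+1)I_B·R_E, so I_B = (3.86 − 0.7) / (4.46 + 121×2.2) = 0.0117 mA.
I_C = β·I_B = 120×0.0117 = 1.4 mA, and I_E = (β+1)I_B = 1.41 mA.
V_CE = V_CC − I_C·R_C − I_E·R_E = 19 − 1.4×8.2 − 1.41×2.2 = 4.43 V.
V_CE = 4.43 V > 0.2 V confirms active-region operation.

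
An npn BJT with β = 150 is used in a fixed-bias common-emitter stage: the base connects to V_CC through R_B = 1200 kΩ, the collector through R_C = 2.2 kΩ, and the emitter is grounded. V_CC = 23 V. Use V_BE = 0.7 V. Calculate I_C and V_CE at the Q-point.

Base loop: V_CC = I_B·R_B + V_BE, so I_B = (23 − 0.7)/1200 kΩ = 0.0186 mA.
In the active region I_C = β·I_B = 150 × 0.0186 = 2.79 mA.
Collector loop: V_CE = V_CC − I_C·R_C = 23 − 2.79×2.2 = 16.9 V.
Since V_CE = 16.9 V > V_CE(sat) ≈ 0.2 V, the transistor is in the active region as assumed.

I_C ≈ 2.8 mA, V_CE ≈ 17 V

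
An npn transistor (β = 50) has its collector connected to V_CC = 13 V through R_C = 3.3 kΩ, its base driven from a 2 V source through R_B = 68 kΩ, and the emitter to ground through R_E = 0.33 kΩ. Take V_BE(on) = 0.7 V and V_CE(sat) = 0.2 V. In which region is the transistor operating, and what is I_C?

Assume active. Base-emitter loop: I_B = (V_BB − V_BE)/(R_B + (β+1)R_E) = (2 − 0.7)/(68 + 51×0.33) = 0.0153 mA.
I_C = β·I_B = 50×0.0153 = 0.766 mA.
V_CE = V_CC − I_C·R_C − I_E·R_E = 13 − 0.766×3.3 − 0.782×0.33 = 10.2 V > V_CE(sat), so the active-region assumption holds.

active; I_C ≈ 0.77 mA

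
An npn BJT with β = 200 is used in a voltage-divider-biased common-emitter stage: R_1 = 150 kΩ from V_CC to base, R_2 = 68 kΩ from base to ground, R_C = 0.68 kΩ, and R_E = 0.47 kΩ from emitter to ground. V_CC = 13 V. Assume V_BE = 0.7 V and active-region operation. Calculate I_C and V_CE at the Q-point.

I_C ≈ 4.8 mA, V_CE ≈ 7.5 V

Thevenize the base divider: V_Th = V_CC·R_2/(R_1+R_2) = 13×68/218 = 4.06 V, R_Th = R_1‖R_2 = 46.8 kΩ.
Base-emitter loop: V_Th = I_B·R_Th + V_BE + (β+1)I_B·R_E, so I_B = (4.06 − 0.7) / (46.8 + 201×0.47) = 0.0238 mA.
I_C = β·I_B = 200×0.0238 = 4.75 mA, and I_E = (β+1)I_B = 4.77 mA.
V_CE = V_CC − I_C·R_C − I_E·R_E = 13 − 4.75×0.68 − 4.77×0.47 = 7.53 V.
V_CE = 7.53 V > 0.2 V confirms active-region operation.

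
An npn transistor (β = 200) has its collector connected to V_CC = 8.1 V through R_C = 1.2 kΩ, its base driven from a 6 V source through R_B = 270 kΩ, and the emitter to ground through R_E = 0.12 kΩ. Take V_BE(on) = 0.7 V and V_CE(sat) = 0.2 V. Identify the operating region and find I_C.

active; I_C ≈ 3.6 mA

Assume active. Base-emitter loop: I_B = (V_BB − V_BE)/(R_B + (β+1)R_E) = (6 − 0.7)/(270 + 201×0.12) = 0.018 mA.
I_C = β·I_B = 200×0.018 = 3.6 mA.
V_CE = V_CC − I_C·R_C − I_E·R_E = 8.1 − 3.6×1.2 − 3.62×0.12 = 3.34 V > V_CE(sat), so the active-region assumption holds.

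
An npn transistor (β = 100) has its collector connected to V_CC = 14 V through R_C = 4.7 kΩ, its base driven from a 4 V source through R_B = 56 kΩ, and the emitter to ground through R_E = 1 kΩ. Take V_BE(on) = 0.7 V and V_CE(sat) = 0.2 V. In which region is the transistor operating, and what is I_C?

active; I_C ≈ 2.1 mA

Assume active. Base-emitter loop: I_B = (V_BB − V_BE)/(R_B + (β+1)R_E) = (4 − 0.7)/(56 + 101×1) = 0.021 mA.
I_C = β·I_B = 100×0.021 = 2.1 mA.
V_CE = V_CC − I_C·R_C − I_E·R_E = 14 − 2.1×4.7 − 2.12×1 = 2 V > V_CE(sat), so the active-region assumption holds.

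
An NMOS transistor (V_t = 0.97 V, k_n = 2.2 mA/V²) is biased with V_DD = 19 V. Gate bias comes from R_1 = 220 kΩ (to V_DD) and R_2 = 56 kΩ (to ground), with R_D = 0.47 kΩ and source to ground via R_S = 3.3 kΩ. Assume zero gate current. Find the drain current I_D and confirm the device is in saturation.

I_D ≈ 0.64 mA

V_G = V_DD·R_2/(R_1+R_2) = 19×56/276 = 3.86 V.
Assume saturation: I_D = (k_n/2)(V_GS − V_t)² with V_GS = V_G − I_D·R_S = 3.86 − 3.3·I_D.
Substituting gives 12·I_D² − 21.9·I_D + 9.16 = 0, with roots I_D = 0.643 or 1.19 mA.
The root I_D = 1.19 mA gives V_GS = -0.0698 V ≤ V_t, so take I_D = 0.643 mA.
Then V_GS = 1.73 V and V_DS = V_DD − I_D(R_D+R_S) = 19 − 0.643×3.77 = 16.6 V.
Saturation requires V_DS ≥ V_GS − V_t = 0.764 V; 16.6 ≥ 0.764 ✓.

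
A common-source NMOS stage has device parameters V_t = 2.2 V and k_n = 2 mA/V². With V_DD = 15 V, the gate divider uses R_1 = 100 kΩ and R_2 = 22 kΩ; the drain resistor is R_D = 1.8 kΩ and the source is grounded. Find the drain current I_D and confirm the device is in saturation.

I_D ≈ 0.25 mA

V_G = V_DD·R_2/(R_1+R_2) = 15×22/122 = 2.7 V. With the source grounded, V_GS = V_G = 2.7 V.
Assume saturation: I_D = (k_n/2)(V_GS − V_t)² = (2/2)×(2.7 − 2.2)² = 1×0.505² = 0.255 mA.
V_DS = V_DD − I_D·R_D = 15 − 0.255×1.8 = 14.5 V.
Saturation requires V_DS ≥ V_GS − V_t = 0.505 V; 14.5 ≥ 0.505 ✓.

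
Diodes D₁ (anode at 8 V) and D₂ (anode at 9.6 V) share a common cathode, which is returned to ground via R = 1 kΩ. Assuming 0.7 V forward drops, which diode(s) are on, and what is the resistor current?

Assume both conduct. Then node N would need to be at both 8−0.7 = 7.3 V and 9.6−0.7 = 8.9 V, which is impossible.
Assume only D₂ conducts: V_N = 9.6 − 0.7 = 8.9 V, so I_R = 8.9/1 = 8.9 mA.
Check D₁: its anode-to-cathode voltage is 8 − 8.9 = -0.9 V < 0.7 V, so it is off. The assumption is consistent.

Only D₂ conducts; I_R ≈ 8.9 mA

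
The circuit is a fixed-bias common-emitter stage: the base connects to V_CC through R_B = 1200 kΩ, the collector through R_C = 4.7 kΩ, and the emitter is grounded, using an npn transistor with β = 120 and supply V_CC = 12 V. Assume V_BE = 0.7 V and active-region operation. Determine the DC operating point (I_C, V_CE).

Base loop: V_CC = I_B·R_B + V_BE, so I_B = (12 − 0.7)/1200 kΩ = 0.00942 mA.
In the active region I_C = β·I_B = 120 × 0.00942 = 1.13 mA.
Collector loop: V_CE = V_CC − I_C·R_C = 12 − 1.13×4.7 = 6.69 V.
Since V_CE = 6.69 V > V_CE(sat) ≈ 0.2 V, the transistor is in the active region as assumed.

I_C ≈ 1.1 mA, V_CE ≈ 6.7 V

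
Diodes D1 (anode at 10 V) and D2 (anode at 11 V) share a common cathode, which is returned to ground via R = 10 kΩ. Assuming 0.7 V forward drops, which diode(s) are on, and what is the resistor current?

Assume both conduct. Then node N would need to be at both 10−0.7 = 9.3 V and 11−0.7 = 10.3 V, which is impossible.
Assume only D2 conducts: V_N = 11 − 0.7 = 10.3 V, so I_R = 10.3/10 = 1.03 mA.
Check D1: its anode-to-cathode voltage is 10 − 10.3 = -0.3 V < 0.7 V, so it is off. The assumption is consistent.

Only D2 conducts; I_R ≈ 1 mA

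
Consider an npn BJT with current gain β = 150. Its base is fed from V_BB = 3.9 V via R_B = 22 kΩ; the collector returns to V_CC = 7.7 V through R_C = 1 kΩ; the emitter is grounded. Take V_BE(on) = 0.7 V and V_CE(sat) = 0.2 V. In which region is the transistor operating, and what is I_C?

saturation; I_C ≈ 7.5 mA

Assume active: I_B = (3.9 − 0.7)/22 = 0.145 mA, giving I_C = β·I_B = 21.8 mA.
But then V_CE = 7.7 − 21.8×1 = -14.1 V < V_CE(sat) = 0.2 V — impossible in the active region.
So the transistor is saturated. With V_CE = 0.2 V, I_C = (V_CC − 0.2)/R_C = 7.5/1 = 7.5 mA.
Check: β·I_B = 21.8 mA > I_C = 7.5 mA, confirming saturation.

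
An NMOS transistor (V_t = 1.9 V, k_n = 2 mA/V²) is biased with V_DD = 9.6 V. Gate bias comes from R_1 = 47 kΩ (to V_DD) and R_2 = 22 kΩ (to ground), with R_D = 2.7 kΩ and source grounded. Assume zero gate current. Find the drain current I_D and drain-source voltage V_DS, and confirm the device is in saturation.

I_D ≈ 1.3 mA, V_DS ≈ 6 V

V_G = V_DD·R_2/(R_1+R_2) = 9.6×22/69 = 3.06 V. With the source grounded, V_GS = V_G = 3.06 V.
Assume saturation: I_D = (k_n/2)(V_GS − V_t)² = (2/2)×(3.06 − 1.9)² = 1×1.16² = 1.35 mA.
V_DS = V_DD − I_D·R_D = 9.6 − 1.35×2.7 = 5.96 V.
Saturation requires V_DS ≥ V_GS − V_t = 1.16 V; 5.96 ≥ 1.16 ✓.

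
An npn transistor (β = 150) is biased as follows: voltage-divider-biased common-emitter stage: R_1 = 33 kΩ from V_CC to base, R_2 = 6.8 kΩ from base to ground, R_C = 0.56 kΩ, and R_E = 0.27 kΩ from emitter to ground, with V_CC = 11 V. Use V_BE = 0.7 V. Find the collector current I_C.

I_C ≈ 3.8 mA

Thevenize the base divider: V_Th = V_CC·R_2/(R_1+R_2) = 11×6.8/39.8 = 1.88 V, R_Th = R_1‖R_2 = 5.64 kΩ.
Base-emitter loop: V_Th = I_B·R_Th + V_BE + (β+1)I_B·R_E, so I_B = (1.88 − 0.7) / (5.64 + 151×0.27) = 0.0254 mA.
I_C = β·I_B = 150×0.0254 = 3.81 mA, and I_E = (β+1)I_B = 3.84 mA.
V_CE = V_CC − I_C·R_C − I_E·R_E = 11 − 3.81×0.56 − 3.84×0.27 = 7.83 V.
V_CE = 7.83 V > 0.2 V confirms active-region operation.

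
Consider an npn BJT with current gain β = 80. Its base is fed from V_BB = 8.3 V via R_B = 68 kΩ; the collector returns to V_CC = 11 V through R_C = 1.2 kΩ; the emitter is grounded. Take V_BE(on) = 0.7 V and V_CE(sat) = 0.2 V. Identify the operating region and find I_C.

active; I_C ≈ 8.9 mA

Assume active. Base-emitter loop: I_B = (V_BB − V_BE)/R_B = (8.3 − 0.7)/68 = 0.112 mA.
I_C = β·I_B = 80×0.112 = 8.94 mA.
V_CE = V_CC − I_C·R_C = 11 − 8.94×1.2 = 0.271 V > V_CE(sat), so the active-region assumption holds.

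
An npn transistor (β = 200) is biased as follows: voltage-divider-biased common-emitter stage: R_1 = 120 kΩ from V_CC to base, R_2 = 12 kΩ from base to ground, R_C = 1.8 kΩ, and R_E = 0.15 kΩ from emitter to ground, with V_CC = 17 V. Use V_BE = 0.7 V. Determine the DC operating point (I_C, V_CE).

I_C ≈ 4.1 mA, V_CE ≈ 9 V

Thevenize the base divider: V_Th = V_CC·R_2/(R_1+R_2) = 17×12/132 = 1.55 V, R_Th = R_1‖R_2 = 10.9 kΩ.
Base-emitter loop: V_Th = I_B·R_Th + V_BE + (β+1)I_B·R_E, so I_B = (1.55 − 0.7) / (10.9 + 201×0.15) = 0.0206 mA.
I_C = β·I_B = 200×0.0206 = 4.12 mA, and I_E = (β+1)I_B = 4.14 mA.
V_CE = V_CC − I_C·R_C − I_E·R_E = 17 − 4.12×1.8 − 4.14×0.15 = 8.97 V.
V_CE = 8.97 V > 0.2 V confirms active-region operation.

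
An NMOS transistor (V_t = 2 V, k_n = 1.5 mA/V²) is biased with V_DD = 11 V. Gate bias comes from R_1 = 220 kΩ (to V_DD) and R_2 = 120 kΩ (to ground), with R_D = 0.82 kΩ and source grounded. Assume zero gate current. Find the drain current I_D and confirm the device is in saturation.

V_G = V_DD·R_2/(R_1+R_2) = 11×120/340 = 3.88 V. With the source grounded, V_GS = V_G = 3.88 V.
Assume saturation: I_D = (k_n/2)(V_GS − V_t)² = (1.5/2)×(3.88 − 2)² = 0.75×1.88² = 2.66 mA.
V_DS = V_DD − I_D·R_D = 11 − 2.66×0.82 = 8.82 V.
Saturation requires V_DS ≥ V_GS − V_t = 1.88 V; 8.82 ≥ 1.88 ✓.

I_D ≈ 2.7 mA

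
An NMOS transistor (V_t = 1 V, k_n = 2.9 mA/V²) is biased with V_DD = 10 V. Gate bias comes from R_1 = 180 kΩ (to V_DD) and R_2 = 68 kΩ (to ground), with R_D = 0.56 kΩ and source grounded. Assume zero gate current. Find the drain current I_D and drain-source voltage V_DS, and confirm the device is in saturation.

I_D ≈ 4.4 mA, V_DS ≈ 7.5 V

V_G = V_DD·R_2/(R_1+R_2) = 10×68/248 = 2.74 V. With the source grounded, V_GS = V_G = 2.74 V.
Assume saturation: I_D = (k_n/2)(V_GS − V_t)² = (2.9/2)×(2.74 − 1)² = 1.45×1.74² = 4.4 mA.
V_DS = V_DD − I_D·R_D = 10 − 4.4×0.56 = 7.54 V.
Saturation requires V_DS ≥ V_GS − V_t = 1.74 V; 7.54 ≥ 1.74 ✓.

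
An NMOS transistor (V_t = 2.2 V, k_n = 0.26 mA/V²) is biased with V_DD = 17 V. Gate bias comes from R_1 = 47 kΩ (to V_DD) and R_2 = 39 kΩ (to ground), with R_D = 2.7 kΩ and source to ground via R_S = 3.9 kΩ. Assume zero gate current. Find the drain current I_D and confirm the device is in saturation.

I_D ≈ 0.78 mA

V_G = V_DD·R_2/(R_1+R_2) = 17×39/86 = 7.71 V.
Assume saturation: I_D = (k_n/2)(V_GS − V_t)² with V_GS = V_G − I_D·R_S = 7.71 − 3.9·I_D.
Substituting gives 1.98·I_D² − 6.59·I_D + 3.95 = 0, with roots I_D = 0.783 or 2.55 mA.
The root I_D = 2.55 mA gives V_GS = -2.23 V ≤ V_t, so take I_D = 0.783 mA.
Then V_GS = 4.65 V and V_DS = V_DD − I_D(R_D+R_S) = 17 − 0.783×6.6 = 11.8 V.
Saturation requires V_DS ≥ V_GS − V_t = 2.45 V; 11.8 ≥ 2.45 ✓.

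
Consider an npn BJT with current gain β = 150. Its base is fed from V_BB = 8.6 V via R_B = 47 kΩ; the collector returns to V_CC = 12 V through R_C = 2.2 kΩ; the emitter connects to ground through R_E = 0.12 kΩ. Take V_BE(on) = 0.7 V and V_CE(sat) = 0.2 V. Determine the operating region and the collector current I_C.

Assume active: I_B = (8.6 − 0.7)/(47 + 151×0.12) = 0.121 mA, I_C = β·I_B = 18.2 mA.
Then V_CE = 12 − 18.2×2.2 − 18.3×0.12 = -30.2 V < 0.2 V — the active assumption fails.
Re-solve with V_CE = 0.2 V. KCL at the emitter: V_E/R_E = (V_BB−0.7−V_E)/R_B + (V_CC−0.2−V_E)/R_C, giving V_E = 0.628 V.
I_C = (V_CC − 0.2 − V_E)/R_C = (11.8 − 0.628)/2.2 = 5.08 mA.
Check: I_B = (7.9 − 0.628)/47 = 0.155 mA, and β·I_B = 23.2 mA > I_C, confirming saturation.

saturation; I_C ≈ 5.1 mA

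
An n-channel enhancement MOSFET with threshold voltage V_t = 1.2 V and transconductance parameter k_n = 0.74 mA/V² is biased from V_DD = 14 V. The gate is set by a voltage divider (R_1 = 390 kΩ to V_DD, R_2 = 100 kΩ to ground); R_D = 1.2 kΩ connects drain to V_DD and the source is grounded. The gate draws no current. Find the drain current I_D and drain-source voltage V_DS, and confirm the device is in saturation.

I_D ≈ 1 mA, V_DS ≈ 13 V

V_G = V_DD·R_2/(R_1+R_2) = 14×100/490 = 2.86 V. With the source grounded, V_GS = V_G = 2.86 V.
Assume saturation: I_D = (k_n/2)(V_GS − V_t)² = (0.74/2)×(2.86 − 1.2)² = 0.37×1.66² = 1.02 mA.
V_DS = V_DD − I_D·R_D = 14 − 1.02×1.2 = 12.8 V.
Saturation requires V_DS ≥ V_GS − V_t = 1.66 V; 12.8 ≥ 1.66 ✓.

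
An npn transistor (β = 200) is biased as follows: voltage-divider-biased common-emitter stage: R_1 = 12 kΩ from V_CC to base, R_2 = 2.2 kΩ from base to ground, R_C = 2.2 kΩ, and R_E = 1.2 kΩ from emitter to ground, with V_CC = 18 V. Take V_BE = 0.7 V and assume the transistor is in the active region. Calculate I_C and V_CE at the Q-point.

Thevenize the base divider: V_Th = V_CC·R_2/(R_1+R_2) = 18×2.2/14.2 = 2.79 V, R_Th = R_1‖R_2 = 1.86 kΩ.
Base-emitter loop: V_Th = I_B·R_Th + V_BE + (β+1)I_B·R_E, so I_B = (2.79 − 0.7) / (1.86 + 201×1.2) = 0.00859 mA.
I_C = β·I_B = 200×0.00859 = 1.72 mA, and I_E = (β+1)I_B = 1.73 mA.
V_CE = V_CC − I_C·R_C − I_E·R_E = 18 − 1.72×2.2 − 1.73×1.2 = 12.1 V.
V_CE = 12.1 V > 0.2 V confirms active-region operation.

I_C ≈ 1.7 mA, V_CE ≈ 12 V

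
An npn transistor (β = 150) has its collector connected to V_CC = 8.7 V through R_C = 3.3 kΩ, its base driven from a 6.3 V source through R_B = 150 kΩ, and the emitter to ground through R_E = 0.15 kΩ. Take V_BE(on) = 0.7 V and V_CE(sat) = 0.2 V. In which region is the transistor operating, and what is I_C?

saturation; I_C ≈ 2.5 mA

Assume active: I_B = (6.3 − 0.7)/(150 + 151×0.15) = 0.0324 mA, I_C = β·I_B = 4.87 mA.
Then V_CE = 8.7 − 4.87×3.3 − 4.9×0.15 = -8.09 V < 0.2 V — the active assumption fails.
Re-solve with V_CE = 0.2 V. KCL at the emitter: V_E/R_E = (V_BB−0.7−V_E)/R_B + (V_CC−0.2−V_E)/R_C, giving V_E = 0.375 V.
I_C = (V_CC − 0.2 − V_E)/R_C = (8.5 − 0.375)/3.3 = 2.46 mA.
Check: I_B = (5.6 − 0.375)/150 = 0.0348 mA, and β·I_B = 5.23 mA > I_C, confirming saturation.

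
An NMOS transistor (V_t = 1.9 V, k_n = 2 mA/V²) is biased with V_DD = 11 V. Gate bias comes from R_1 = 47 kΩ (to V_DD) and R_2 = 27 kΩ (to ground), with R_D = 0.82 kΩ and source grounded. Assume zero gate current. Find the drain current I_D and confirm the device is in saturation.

V_G = V_DD·R_2/(R_1+R_2) = 11×27/74 = 4.01 V. With the source grounded, V_GS = V_G = 4.01 V.
Assume saturation: I_D = (k_n/2)(V_GS − V_t)² = (2/2)×(4.01 − 1.9)² = 1×2.11² = 4.47 mA.
V_DS = V_DD − I_D·R_D = 11 − 4.47×0.82 = 7.34 V.
Saturation requires V_DS ≥ V_GS − V_t = 2.11 V; 7.34 ≥ 2.11 ✓.

I_D ≈ 4.5 mA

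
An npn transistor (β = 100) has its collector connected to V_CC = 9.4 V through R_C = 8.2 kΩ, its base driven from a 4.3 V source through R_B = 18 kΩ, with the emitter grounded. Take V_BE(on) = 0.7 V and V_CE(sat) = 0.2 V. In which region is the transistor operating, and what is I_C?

saturation; I_C ≈ 1.1 mA

Assume active: I_B = (4.3 − 0.7)/18 = 0.2 mA, giving I_C = β·I_B = 20 mA.
But then V_CE = 9.4 − 20×8.2 = -155 V < V_CE(sat) = 0.2 V — impossible in the active region.
So the transistor is saturated. With V_CE = 0.2 V, I_C = (V_CC − 0.2)/R_C = 9.2/8.2 = 1.12 mA.
Check: β·I_B = 20 mA > I_C = 1.12 mA, confirming saturation.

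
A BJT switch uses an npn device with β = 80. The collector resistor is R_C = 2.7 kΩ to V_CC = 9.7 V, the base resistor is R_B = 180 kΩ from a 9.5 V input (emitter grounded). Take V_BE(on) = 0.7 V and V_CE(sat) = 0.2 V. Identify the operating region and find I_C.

Assume active: I_B = (9.5 − 0.7)/180 = 0.0489 mA, giving I_C = β·I_B = 3.91 mA.
But then V_CE = 9.7 − 3.91×2.7 = -0.86 V < V_CE(sat) = 0.2 V — impossible in the active region.
So the transistor is saturated. With V_CE = 0.2 V, I_C = (V_CC − 0.2)/R_C = 9.5/2.7 = 3.52 mA.
Check: β·I_B = 3.91 mA > I_C = 3.52 mA, confirming saturation.

saturation; I_C ≈ 3.5 mA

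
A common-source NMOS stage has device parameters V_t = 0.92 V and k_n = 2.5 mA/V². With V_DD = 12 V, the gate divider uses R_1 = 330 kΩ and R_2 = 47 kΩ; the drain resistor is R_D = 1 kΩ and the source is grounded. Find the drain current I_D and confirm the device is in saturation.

I_D ≈ 0.41 mA

V_G = V_DD·R_2/(R_1+R_2) = 12×47/377 = 1.5 V. With the source grounded, V_GS = V_G = 1.5 V.
Assume saturation: I_D = (k_n/2)(V_GS − V_t)² = (2.5/2)×(1.5 − 0.92)² = 1.25×0.576² = 0.415 mA.
V_DS = V_DD − I_D·R_D = 12 − 0.415×1 = 11.6 V.
Saturation requires V_DS ≥ V_GS − V_t = 0.576 V; 11.6 ≥ 0.576 ✓.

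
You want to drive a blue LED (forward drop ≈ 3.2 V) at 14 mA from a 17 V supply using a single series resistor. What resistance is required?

The resistor drops V_S − V_D = 17 − 3.2 = 13.8 V at 14 mA.
R = 13.8 V / 14 mA = 0.986 kΩ.

R ≈ 0.99 kΩ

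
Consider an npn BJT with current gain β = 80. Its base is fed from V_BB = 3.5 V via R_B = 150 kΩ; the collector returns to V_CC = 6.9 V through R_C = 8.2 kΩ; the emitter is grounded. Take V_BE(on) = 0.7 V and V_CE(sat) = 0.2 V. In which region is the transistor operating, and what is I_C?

Assume active: I_B = (3.5 − 0.7)/150 = 0.0187 mA, giving I_C = β·I_B = 1.49 mA.
But then V_CE = 6.9 − 1.49×8.2 = -5.35 V < V_CE(sat) = 0.2 V — impossible in the active region.
So the transistor is saturated. With V_CE = 0.2 V, I_C = (V_CC − 0.2)/R_C = 6.7/8.2 = 0.817 mA.
Check: β·I_B = 1.49 mA > I_C = 0.817 mA, confirming saturation.

saturation; I_C ≈ 0.82 mA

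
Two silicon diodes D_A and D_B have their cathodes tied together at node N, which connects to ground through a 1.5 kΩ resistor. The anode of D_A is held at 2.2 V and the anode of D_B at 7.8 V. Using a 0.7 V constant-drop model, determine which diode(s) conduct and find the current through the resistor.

Only D_B conducts; I_R ≈ 4.7 mA

Assume both conduct. Then node N would need to be at both 2.2−0.7 = 1.5 V and 7.8−0.7 = 7.1 V, which is impossible.
Assume only D_B conducts: V_N = 7.8 − 0.7 = 7.1 V, so I_R = 7.1/1.5 = 4.73 mA.
Check D_A: its anode-to-cathode voltage is 2.2 − 7.1 = -4.9 V < 0.7 V, so it is off. The assumption is consistent.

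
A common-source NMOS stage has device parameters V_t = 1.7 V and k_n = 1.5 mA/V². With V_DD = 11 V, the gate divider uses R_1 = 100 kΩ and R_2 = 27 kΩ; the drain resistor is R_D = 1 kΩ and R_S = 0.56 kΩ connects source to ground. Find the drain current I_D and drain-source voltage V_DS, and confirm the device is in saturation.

I_D ≈ 0.21 mA, V_DS ≈ 11 V

V_G = V_DD·R_2/(R_1+R_2) = 11×27/127 = 2.34 V.
Assume saturation: I_D = (k_n/2)(V_GS − V_t)² with V_GS = V_G − I_D·R_S = 2.34 − 0.56·I_D.
Substituting gives 0.235·I_D² − 1.54·I_D + 0.306 = 0, with roots I_D = 0.206 or 6.33 mA.
The root I_D = 6.33 mA gives V_GS = -1.2 V ≤ V_t, so take I_D = 0.206 mA.
Then V_GS = 2.22 V and V_DS = V_DD − I_D(R_D+R_S) = 11 − 0.206×1.56 = 10.7 V.
Saturation requires V_DS ≥ V_GS − V_t = 0.523 V; 10.7 ≥ 0.523 ✓.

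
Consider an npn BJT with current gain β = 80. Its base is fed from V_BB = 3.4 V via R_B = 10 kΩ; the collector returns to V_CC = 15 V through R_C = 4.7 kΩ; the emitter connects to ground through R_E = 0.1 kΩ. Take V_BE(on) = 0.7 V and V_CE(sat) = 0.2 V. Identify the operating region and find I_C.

saturation; I_C ≈ 3.1 mA

Assume active: I_B = (3.4 − 0.7)/(10 + 81×0.1) = 0.149 mA, I_C = β·I_B = 11.9 mA.
Then V_CE = 15 − 11.9×4.7 − 12.1×0.1 = -42.3 V < 0.2 V — the active assumption fails.
Re-solve with V_CE = 0.2 V. KCL at the emitter: V_E/R_E = (V_BB−0.7−V_E)/R_B + (V_CC−0.2−V_E)/R_C, giving V_E = 0.332 V.
I_C = (V_CC − 0.2 − V_E)/R_C = (14.8 − 0.332)/4.7 = 3.08 mA.
Check: I_B = (2.7 − 0.332)/10 = 0.237 mA, and β·I_B = 18.9 mA > I_C, confirming saturation.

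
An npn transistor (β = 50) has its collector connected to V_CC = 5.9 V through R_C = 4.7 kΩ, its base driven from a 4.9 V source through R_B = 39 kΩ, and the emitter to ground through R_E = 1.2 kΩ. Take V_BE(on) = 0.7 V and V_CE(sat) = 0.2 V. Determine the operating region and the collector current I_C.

Assume active: I_B = (4.9 − 0.7)/(39 + 51×1.2) = 0.0419 mA, I_C = β·I_B = 2.1 mA.
Then V_CE = 5.9 − 2.1×4.7 − 2.14×1.2 = -6.52 V < 0.2 V — the active assumption fails.
Re-solve with V_CE = 0.2 V. KCL at the emitter: V_E/R_E = (V_BB−0.7−V_E)/R_B + (V_CC−0.2−V_E)/R_C, giving V_E = 1.23 V.
I_C = (V_CC − 0.2 − V_E)/R_C = (5.7 − 1.23)/4.7 = 0.951 mA.
Check: I_B = (4.2 − 1.23)/39 = 0.0761 mA, and β·I_B = 3.81 mA > I_C, confirming saturation.

saturation; I_C ≈ 0.95 mA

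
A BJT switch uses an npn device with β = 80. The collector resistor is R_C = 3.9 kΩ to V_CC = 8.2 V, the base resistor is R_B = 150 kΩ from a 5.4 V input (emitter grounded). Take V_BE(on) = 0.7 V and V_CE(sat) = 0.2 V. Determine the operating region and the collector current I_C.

Assume active: I_B = (5.4 − 0.7)/150 = 0.0313 mA, giving I_C = β·I_B = 2.51 mA.
But then V_CE = 8.2 − 2.51×3.9 = -1.58 V < V_CE(sat) = 0.2 V — impossible in the active region.
So the transistor is saturated. With V_CE = 0.2 V, I_C = (V_CC − 0.2)/R_C = 8/3.9 = 2.05 mA.
Check: β·I_B = 2.51 mA > I_C = 2.05 mA, confirming saturation.

saturation; I_C ≈ 2.1 mA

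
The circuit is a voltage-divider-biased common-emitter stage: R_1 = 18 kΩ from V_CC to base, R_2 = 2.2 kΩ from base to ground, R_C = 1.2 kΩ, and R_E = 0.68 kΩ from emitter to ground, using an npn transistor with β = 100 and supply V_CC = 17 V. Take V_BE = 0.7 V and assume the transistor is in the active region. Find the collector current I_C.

Thevenize the base divider: V_Th = V_CC·R_2/(R_1+R_2) = 17×2.2/20.2 = 1.85 V, R_Th = R_1‖R_2 = 1.96 kΩ.
Base-emitter loop: V_Th = I_B·R_Th + V_BE + (β+1)I_B·R_E, so I_B = (1.85 − 0.7) / (1.96 + 101×0.68) = 0.0163 mA.
I_C = β·I_B = 100×0.0163 = 1.63 mA, and I_E = (β+1)I_B = 1.65 mA.
V_CE = V_CC − I_C·R_C − I_E·R_E = 17 − 1.63×1.2 − 1.65×0.68 = 13.9 V.
V_CE = 13.9 V > 0.2 V confirms active-region operation.

I_C ≈ 1.6 mA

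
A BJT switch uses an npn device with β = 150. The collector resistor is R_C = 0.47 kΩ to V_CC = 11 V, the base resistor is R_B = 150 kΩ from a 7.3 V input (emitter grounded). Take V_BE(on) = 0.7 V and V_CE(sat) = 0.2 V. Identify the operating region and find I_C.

active; I_C ≈ 6.6 mA

Assume active. Base-emitter loop: I_B = (V_BB − V_BE)/R_B = (7.3 − 0.7)/150 = 0.044 mA.
I_C = β·I_B = 150×0.044 = 6.6 mA.
V_CE = V_CC − I_C·R_C = 11 − 6.6×0.47 = 7.9 V > V_CE(sat), so the active-region assumption holds.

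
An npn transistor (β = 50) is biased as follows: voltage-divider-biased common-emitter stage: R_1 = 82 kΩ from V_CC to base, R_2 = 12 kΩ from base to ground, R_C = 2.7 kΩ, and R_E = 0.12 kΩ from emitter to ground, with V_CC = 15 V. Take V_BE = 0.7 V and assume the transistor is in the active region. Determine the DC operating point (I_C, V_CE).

Thevenize the base divider: V_Th = V_CC·R_2/(R_1+R_2) = 15×12/94 = 1.91 V, R_Th = R_1‖R_2 = 10.5 kΩ.
Base-emitter loop: V_Th = I_B·R_Th + V_BE + (β+1)I_B·R_E, so I_B = (1.91 − 0.7) / (10.5 + 51×0.12) = 0.0732 mA.
I_C = β·I_B = 50×0.0732 = 3.66 mA, and I_E = (β+1)I_B = 3.74 mA.
V_CE = V_CC − I_C·R_C − I_E·R_E = 15 − 3.66×2.7 − 3.74×0.12 = 4.66 V.
V_CE = 4.66 V > 0.2 V confirms active-region operation.

I_C ≈ 3.7 mA, V_CE ≈ 4.7 V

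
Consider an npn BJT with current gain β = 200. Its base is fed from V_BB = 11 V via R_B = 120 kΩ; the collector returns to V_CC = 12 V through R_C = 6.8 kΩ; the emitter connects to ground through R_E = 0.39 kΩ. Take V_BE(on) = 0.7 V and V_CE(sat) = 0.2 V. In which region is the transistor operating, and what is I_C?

saturation; I_C ≈ 1.6 mA

Assume active: I_B = (11 − 0.7)/(120 + 201×0.39) = 0.0519 mA, I_C = β·I_B = 10.4 mA.
Then V_CE = 12 − 10.4×6.8 − 10.4×0.39 = -62.7 V < 0.2 V — the active assumption fails.
Re-solve with V_CE = 0.2 V. KCL at the emitter: V_E/R_E = (V_BB−0.7−V_E)/R_B + (V_CC−0.2−V_E)/R_C, giving V_E = 0.67 V.
I_C = (V_CC − 0.2 − V_E)/R_C = (11.8 − 0.67)/6.8 = 1.64 mA.
Check: I_B = (10.3 − 0.67)/120 = 0.0803 mA, and β·I_B = 16.1 mA > I_C, confirming saturation.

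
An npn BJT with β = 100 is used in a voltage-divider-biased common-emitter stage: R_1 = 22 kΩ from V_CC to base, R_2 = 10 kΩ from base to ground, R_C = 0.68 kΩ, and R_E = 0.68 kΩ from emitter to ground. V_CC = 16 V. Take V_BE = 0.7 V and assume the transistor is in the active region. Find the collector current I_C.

Thevenize the base divider: V_Th = V_CC·R_2/(R_1+R_2) = 16×10/32 = 5 V, R_Th = R_1‖R_2 = 6.88 kΩ.
Base-emitter loop: V_Th = I_B·R_Th + V_BE + (β+1)I_B·R_E, so I_B = (5 − 0.7) / (6.88 + 101×0.68) = 0.0569 mA.
I_C = β·I_B = 100×0.0569 = 5.69 mA, and I_E = (β+1)I_B = 5.75 mA.
V_CE = V_CC − I_C·R_C − I_E·R_E = 16 − 5.69×0.68 − 5.75×0.68 = 8.22 V.
V_CE = 8.22 V > 0.2 V confirms active-region operation.

I_C ≈ 5.7 mA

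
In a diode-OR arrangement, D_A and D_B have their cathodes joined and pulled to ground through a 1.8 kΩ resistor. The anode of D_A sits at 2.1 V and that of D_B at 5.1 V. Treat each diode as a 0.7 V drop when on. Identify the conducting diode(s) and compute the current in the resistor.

Only D_B conducts; I_R ≈ 2.4 mA

Assume both conduct. Then node N would need to be at both 2.1−0.7 = 1.4 V and 5.1−0.7 = 4.4 V, which is impossible.
Assume only D_B conducts: V_N = 5.1 − 0.7 = 4.4 V, so I_R = 4.4/1.8 = 2.44 mA.
Check D_A: its anode-to-cathode voltage is 2.1 − 4.4 = -2.3 V < 0.7 V, so it is off. The assumption is consistent.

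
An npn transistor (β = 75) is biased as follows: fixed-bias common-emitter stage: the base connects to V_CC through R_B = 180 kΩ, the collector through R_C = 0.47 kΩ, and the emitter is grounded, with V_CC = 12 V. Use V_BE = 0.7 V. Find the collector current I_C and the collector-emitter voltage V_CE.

Base loop: V_CC = I_B·R_B + V_BE, so I_B = (12 − 0.7)/180 kΩ = 0.0628 mA.
In the active region I_C = β·I_B = 75 × 0.0628 = 4.71 mA.
Collector loop: V_CE = V_CC − I_C·R_C = 12 − 4.71×0.47 = 9.79 V.
Since V_CE = 9.79 V > V_CE(sat) ≈ 0.2 V, the transistor is in the active region as assumed.

I_C ≈ 4.7 mA, V_CE ≈ 9.8 V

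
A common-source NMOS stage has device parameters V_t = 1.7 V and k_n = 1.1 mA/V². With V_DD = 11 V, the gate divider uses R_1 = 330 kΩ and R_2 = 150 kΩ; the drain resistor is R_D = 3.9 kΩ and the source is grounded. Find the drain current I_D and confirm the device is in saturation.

V_G = V_DD·R_2/(R_1+R_2) = 11×150/480 = 3.44 V. With the source grounded, V_GS = V_G = 3.44 V.
Assume saturation: I_D = (k_n/2)(V_GS − V_t)² = (1.1/2)×(3.44 − 1.7)² = 0.55×1.74² = 1.66 mA.
V_DS = V_DD − I_D·R_D = 11 − 1.66×3.9 = 4.52 V.
Saturation requires V_DS ≥ V_GS − V_t = 1.74 V; 4.52 ≥ 1.74 ✓.

I_D ≈ 1.7 mA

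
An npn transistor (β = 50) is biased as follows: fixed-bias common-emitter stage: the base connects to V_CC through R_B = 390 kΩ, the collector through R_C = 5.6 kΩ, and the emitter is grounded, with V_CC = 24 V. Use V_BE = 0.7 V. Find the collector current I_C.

I_C ≈ 3 mA

Base loop: V_CC = I_B·R_B + V_BE, so I_B = (24 − 0.7)/390 kΩ = 0.0597 mA.
In the active region I_C = β·I_B = 50 × 0.0597 = 2.99 mA.
Collector loop: V_CE = V_CC − I_C·R_C = 24 − 2.99×5.6 = 7.27 V.
Since V_CE = 7.27 V > V_CE(sat) ≈ 0.2 V, the transistor is in the active region as assumed.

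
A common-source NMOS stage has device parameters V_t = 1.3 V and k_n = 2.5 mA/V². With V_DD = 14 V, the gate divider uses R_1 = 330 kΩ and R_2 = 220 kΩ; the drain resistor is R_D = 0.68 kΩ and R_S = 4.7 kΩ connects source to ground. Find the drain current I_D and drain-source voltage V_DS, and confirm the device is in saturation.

V_G = V_DD·R_2/(R_1+R_2) = 14×220/550 = 5.6 V.
Assume saturation: I_D = (k_n/2)(V_GS − V_t)² with V_GS = V_G − I_D·R_S = 5.6 − 4.7·I_D.
Substituting gives 27.6·I_D² − 51.5·I_D + 23.1 = 0, with roots I_D = 0.75 or 1.12 mA.
The root I_D = 1.12 mA gives V_GS = 0.355 V ≤ V_t, so take I_D = 0.75 mA.
Then V_GS = 2.07 V and V_DS = V_DD − I_D(R_D+R_S) = 14 − 0.75×5.38 = 9.96 V.
Saturation requires V_DS ≥ V_GS − V_t = 0.775 V; 9.96 ≥ 0.775 ✓.

I_D ≈ 0.75 mA, V_DS ≈ 10 V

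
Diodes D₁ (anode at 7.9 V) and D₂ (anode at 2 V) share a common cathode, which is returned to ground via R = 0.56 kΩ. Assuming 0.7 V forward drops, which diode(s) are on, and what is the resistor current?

Only D₁ conducts; I_R ≈ 13 mA

Assume both conduct. Then node N would need to be at both 7.9−0.7 = 7.2 V and 2−0.7 = 1.3 V, which is impossible.
Assume only D₁ conducts: V_N = 7.9 − 0.7 = 7.2 V, so I_R = 7.2/0.56 = 12.9 mA.
Check D₂: its anode-to-cathode voltage is 2 − 7.2 = -5.2 V < 0.7 V, so it is off. The assumption is consistent.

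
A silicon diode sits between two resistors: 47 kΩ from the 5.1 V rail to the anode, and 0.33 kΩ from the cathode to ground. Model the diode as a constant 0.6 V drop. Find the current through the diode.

The two resistors are in series with the diode, so KVL gives 5.1 = I·47 + 0.6 + I·0.33.
I = (5.1 − 0.6) / (47 + 0.33) kΩ = 4.5 / 47.3 = 0.0951 mA.

I ≈ 0.095 mA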